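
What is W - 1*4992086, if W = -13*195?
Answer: -4994621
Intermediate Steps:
W = -2535
W - 1*4992086 = -2535 - 1*4992086 = -2535 - 4992086 = -4994621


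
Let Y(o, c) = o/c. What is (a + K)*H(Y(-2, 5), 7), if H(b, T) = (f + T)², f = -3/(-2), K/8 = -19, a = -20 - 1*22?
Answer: -28033/2 ≈ -14017.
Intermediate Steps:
a = -42 (a = -20 - 22 = -42)
K = -152 (K = 8*(-19) = -152)
f = 3/2 (f = -3*(-½) = 3/2 ≈ 1.5000)
H(b, T) = (3/2 + T)²
(a + K)*H(Y(-2, 5), 7) = (-42 - 152)*((3 + 2*7)²/4) = -97*(3 + 14)²/2 = -97*17²/2 = -97*289/2 = -194*289/4 = -28033/2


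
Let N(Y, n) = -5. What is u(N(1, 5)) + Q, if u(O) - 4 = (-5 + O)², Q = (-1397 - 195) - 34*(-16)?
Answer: -944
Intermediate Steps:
Q = -1048 (Q = -1592 + 544 = -1048)
u(O) = 4 + (-5 + O)²
u(N(1, 5)) + Q = (4 + (-5 - 5)²) - 1048 = (4 + (-10)²) - 1048 = (4 + 100) - 1048 = 104 - 1048 = -944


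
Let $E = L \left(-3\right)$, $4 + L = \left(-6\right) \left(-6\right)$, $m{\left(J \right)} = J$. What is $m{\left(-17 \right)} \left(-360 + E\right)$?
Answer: $7752$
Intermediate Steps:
$L = 32$ ($L = -4 - -36 = -4 + 36 = 32$)
$E = -96$ ($E = 32 \left(-3\right) = -96$)
$m{\left(-17 \right)} \left(-360 + E\right) = - 17 \left(-360 - 96\right) = \left(-17\right) \left(-456\right) = 7752$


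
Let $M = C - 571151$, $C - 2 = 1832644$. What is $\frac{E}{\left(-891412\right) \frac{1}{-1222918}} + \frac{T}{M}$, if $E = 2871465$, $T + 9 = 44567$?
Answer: $\frac{2214911643588433273}{562255890470} \approx 3.9393 \cdot 10^{6}$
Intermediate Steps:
$T = 44558$ ($T = -9 + 44567 = 44558$)
$C = 1832646$ ($C = 2 + 1832644 = 1832646$)
$M = 1261495$ ($M = 1832646 - 571151 = 1261495$)
$\frac{E}{\left(-891412\right) \frac{1}{-1222918}} + \frac{T}{M} = \frac{2871465}{\left(-891412\right) \frac{1}{-1222918}} + \frac{44558}{1261495} = \frac{2871465}{\left(-891412\right) \left(- \frac{1}{1222918}\right)} + 44558 \cdot \frac{1}{1261495} = \frac{2871465}{\frac{445706}{611459}} + \frac{44558}{1261495} = 2871465 \cdot \frac{611459}{445706} + \frac{44558}{1261495} = \frac{1755783117435}{445706} + \frac{44558}{1261495} = \frac{2214911643588433273}{562255890470}$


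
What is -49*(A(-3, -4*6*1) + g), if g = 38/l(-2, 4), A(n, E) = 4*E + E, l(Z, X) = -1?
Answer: 7742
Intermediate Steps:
A(n, E) = 5*E
g = -38 (g = 38/(-1) = 38*(-1) = -38)
-49*(A(-3, -4*6*1) + g) = -49*(5*(-4*6*1) - 38) = -49*(5*(-24*1) - 38) = -49*(5*(-24) - 38) = -49*(-120 - 38) = -49*(-158) = 7742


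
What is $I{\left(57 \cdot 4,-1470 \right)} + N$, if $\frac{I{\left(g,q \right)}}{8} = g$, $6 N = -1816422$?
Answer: $-300913$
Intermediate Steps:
$N = -302737$ ($N = \frac{1}{6} \left(-1816422\right) = -302737$)
$I{\left(g,q \right)} = 8 g$
$I{\left(57 \cdot 4,-1470 \right)} + N = 8 \cdot 57 \cdot 4 - 302737 = 8 \cdot 228 - 302737 = 1824 - 302737 = -300913$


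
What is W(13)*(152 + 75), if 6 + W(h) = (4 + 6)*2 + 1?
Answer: 3405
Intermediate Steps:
W(h) = 15 (W(h) = -6 + ((4 + 6)*2 + 1) = -6 + (10*2 + 1) = -6 + (20 + 1) = -6 + 21 = 15)
W(13)*(152 + 75) = 15*(152 + 75) = 15*227 = 3405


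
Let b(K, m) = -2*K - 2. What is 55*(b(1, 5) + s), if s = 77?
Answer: 4015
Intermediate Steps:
b(K, m) = -2 - 2*K
55*(b(1, 5) + s) = 55*((-2 - 2*1) + 77) = 55*((-2 - 2) + 77) = 55*(-4 + 77) = 55*73 = 4015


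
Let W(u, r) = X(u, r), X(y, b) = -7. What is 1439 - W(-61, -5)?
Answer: 1446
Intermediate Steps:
W(u, r) = -7
1439 - W(-61, -5) = 1439 - 1*(-7) = 1439 + 7 = 1446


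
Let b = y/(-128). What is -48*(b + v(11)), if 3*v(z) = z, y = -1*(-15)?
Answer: -1363/8 ≈ -170.38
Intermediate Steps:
y = 15
v(z) = z/3
b = -15/128 (b = 15/(-128) = 15*(-1/128) = -15/128 ≈ -0.11719)
-48*(b + v(11)) = -48*(-15/128 + (⅓)*11) = -48*(-15/128 + 11/3) = -48*1363/384 = -1363/8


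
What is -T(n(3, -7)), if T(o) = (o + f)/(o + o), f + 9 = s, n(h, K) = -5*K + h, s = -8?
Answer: -21/76 ≈ -0.27632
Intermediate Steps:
n(h, K) = h - 5*K
f = -17 (f = -9 - 8 = -17)
T(o) = (-17 + o)/(2*o) (T(o) = (o - 17)/(o + o) = (-17 + o)/((2*o)) = (-17 + o)*(1/(2*o)) = (-17 + o)/(2*o))
-T(n(3, -7)) = -(-17 + (3 - 5*(-7)))/(2*(3 - 5*(-7))) = -(-17 + (3 + 35))/(2*(3 + 35)) = -(-17 + 38)/(2*38) = -21/(2*38) = -1*21/76 = -21/76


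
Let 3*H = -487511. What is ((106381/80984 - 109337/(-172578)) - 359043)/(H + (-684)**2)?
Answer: -2508989065420255/2133810770011144 ≈ -1.1758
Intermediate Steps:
H = -487511/3 (H = (1/3)*(-487511) = -487511/3 ≈ -1.6250e+5)
((106381/80984 - 109337/(-172578)) - 359043)/(H + (-684)**2) = ((106381/80984 - 109337/(-172578)) - 359043)/(-487511/3 + (-684)**2) = ((106381*(1/80984) - 109337*(-1/172578)) - 359043)/(-487511/3 + 467856) = ((106381/80984 + 109337/172578) - 359043)/(916057/3) = (13606783913/6988028376 - 359043)*(3/916057) = -2508989065420255/6988028376*3/916057 = -2508989065420255/2133810770011144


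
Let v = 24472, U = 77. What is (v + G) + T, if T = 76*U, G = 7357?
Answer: 37681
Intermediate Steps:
T = 5852 (T = 76*77 = 5852)
(v + G) + T = (24472 + 7357) + 5852 = 31829 + 5852 = 37681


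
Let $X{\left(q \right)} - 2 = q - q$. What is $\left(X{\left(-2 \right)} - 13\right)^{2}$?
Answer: $121$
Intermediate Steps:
$X{\left(q \right)} = 2$ ($X{\left(q \right)} = 2 + \left(q - q\right) = 2 + 0 = 2$)
$\left(X{\left(-2 \right)} - 13\right)^{2} = \left(2 - 13\right)^{2} = \left(-11\right)^{2} = 121$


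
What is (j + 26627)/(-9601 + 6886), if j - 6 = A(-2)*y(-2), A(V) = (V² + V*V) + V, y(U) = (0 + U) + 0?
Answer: -26621/2715 ≈ -9.8052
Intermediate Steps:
y(U) = U (y(U) = U + 0 = U)
A(V) = V + 2*V² (A(V) = (V² + V²) + V = 2*V² + V = V + 2*V²)
j = -6 (j = 6 - 2*(1 + 2*(-2))*(-2) = 6 - 2*(1 - 4)*(-2) = 6 - 2*(-3)*(-2) = 6 + 6*(-2) = 6 - 12 = -6)
(j + 26627)/(-9601 + 6886) = (-6 + 26627)/(-9601 + 6886) = 26621/(-2715) = 26621*(-1/2715) = -26621/2715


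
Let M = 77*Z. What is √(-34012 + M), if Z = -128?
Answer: 2*I*√10967 ≈ 209.45*I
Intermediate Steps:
M = -9856 (M = 77*(-128) = -9856)
√(-34012 + M) = √(-34012 - 9856) = √(-43868) = 2*I*√10967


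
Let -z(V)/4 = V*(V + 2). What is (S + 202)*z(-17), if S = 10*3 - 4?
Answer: -232560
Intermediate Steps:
S = 26 (S = 30 - 4 = 26)
z(V) = -4*V*(2 + V) (z(V) = -4*V*(V + 2) = -4*V*(2 + V))
(S + 202)*z(-17) = (26 + 202)*(-4*(-17)*(2 - 17)) = 228*(-4*(-17)*(-15)) = 228*(-1020) = -232560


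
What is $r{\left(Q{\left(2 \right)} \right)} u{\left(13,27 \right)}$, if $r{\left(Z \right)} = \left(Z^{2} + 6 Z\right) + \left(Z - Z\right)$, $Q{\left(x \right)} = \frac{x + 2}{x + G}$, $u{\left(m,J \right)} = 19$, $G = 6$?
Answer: $\frac{247}{4} \approx 61.75$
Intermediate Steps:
$Q{\left(x \right)} = \frac{2 + x}{6 + x}$ ($Q{\left(x \right)} = \frac{x + 2}{x + 6} = \frac{2 + x}{6 + x}$)
$r{\left(Z \right)} = Z^{2} + 6 Z$ ($r{\left(Z \right)} = \left(Z^{2} + 6 Z\right) + 0 = Z^{2} + 6 Z$)
$r{\left(Q{\left(2 \right)} \right)} u{\left(13,27 \right)} = \frac{2 + 2}{6 + 2} \left(6 + \frac{2 + 2}{6 + 2}\right) 19 = \frac{1}{8} \cdot 4 \left(6 + \frac{1}{8} \cdot 4\right) 19 = \frac{6 + \frac{1}{2}}{2} \cdot 19 = \frac{1}{2} \cdot \frac{13}{2} \cdot 19 = \frac{13}{4} \cdot 19 = \frac{247}{4}$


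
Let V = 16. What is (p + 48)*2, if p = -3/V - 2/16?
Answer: 763/8 ≈ 95.375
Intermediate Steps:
p = -5/16 (p = -3/16 - 2/16 = -3*1/16 - 2*1/16 = -3/16 - ⅛ = -5/16 ≈ -0.31250)
(p + 48)*2 = (-5/16 + 48)*2 = (763/16)*2 = 763/8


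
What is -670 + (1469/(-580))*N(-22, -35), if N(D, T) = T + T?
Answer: -28577/58 ≈ -492.71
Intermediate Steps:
N(D, T) = 2*T
-670 + (1469/(-580))*N(-22, -35) = -670 + (1469/(-580))*(2*(-35)) = -670 + (1469*(-1/580))*(-70) = -670 - 1469/580*(-70) = -670 + 10283/58 = -28577/58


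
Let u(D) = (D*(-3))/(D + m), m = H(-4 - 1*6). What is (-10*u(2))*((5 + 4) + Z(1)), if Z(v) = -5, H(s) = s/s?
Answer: 80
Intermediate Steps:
H(s) = 1
m = 1
u(D) = -3*D/(1 + D) (u(D) = (D*(-3))/(D + 1) = (-3*D)/(1 + D) = -3*D/(1 + D))
(-10*u(2))*((5 + 4) + Z(1)) = (-(-30)*2/(1 + 2))*((5 + 4) - 5) = (-(-30)*2/3)*(9 - 5) = -(-30)*2/3*4 = -10*(-2)*4 = 20*4 = 80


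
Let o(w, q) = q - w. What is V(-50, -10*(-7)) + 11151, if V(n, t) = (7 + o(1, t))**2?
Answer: 16927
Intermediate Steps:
V(n, t) = (6 + t)**2 (V(n, t) = (7 + (t - 1*1))**2 = (7 + (t - 1))**2 = (7 + (-1 + t))**2 = (6 + t)**2)
V(-50, -10*(-7)) + 11151 = (6 - 10*(-7))**2 + 11151 = (6 + 70)**2 + 11151 = 76**2 + 11151 = 5776 + 11151 = 16927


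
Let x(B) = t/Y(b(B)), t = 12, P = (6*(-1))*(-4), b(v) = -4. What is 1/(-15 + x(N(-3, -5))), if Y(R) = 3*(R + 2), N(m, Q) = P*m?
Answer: -1/17 ≈ -0.058824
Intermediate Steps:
P = 24 (P = -6*(-4) = 24)
N(m, Q) = 24*m
Y(R) = 6 + 3*R (Y(R) = 3*(2 + R) = 6 + 3*R)
x(B) = -2 (x(B) = 12/(6 + 3*(-4)) = 12/(6 - 12) = 12/(-6) = 12*(-1/6) = -2)
1/(-15 + x(N(-3, -5))) = 1/(-15 - 2) = 1/(-17) = -1/17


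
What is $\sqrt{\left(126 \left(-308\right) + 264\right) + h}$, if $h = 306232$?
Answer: $2 \sqrt{66922} \approx 517.39$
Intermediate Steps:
$\sqrt{\left(126 \left(-308\right) + 264\right) + h} = \sqrt{\left(126 \left(-308\right) + 264\right) + 306232} = \sqrt{\left(-38808 + 264\right) + 306232} = \sqrt{-38544 + 306232} = \sqrt{267688} = 2 \sqrt{66922}$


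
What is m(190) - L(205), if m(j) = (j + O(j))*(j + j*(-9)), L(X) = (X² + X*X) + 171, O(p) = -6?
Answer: -363901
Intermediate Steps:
L(X) = 171 + 2*X² (L(X) = (X² + X²) + 171 = 2*X² + 171 = 171 + 2*X²)
m(j) = -8*j*(-6 + j) (m(j) = (j - 6)*(j + j*(-9)) = (-6 + j)*(j - 9*j) = (-6 + j)*(-8*j) = -8*j*(-6 + j))
m(190) - L(205) = 8*190*(6 - 1*190) - (171 + 2*205²) = 8*190*(6 - 190) - (171 + 2*42025) = 8*190*(-184) - (171 + 84050) = -279680 - 1*84221 = -279680 - 84221 = -363901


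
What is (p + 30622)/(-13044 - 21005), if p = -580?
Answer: -30042/34049 ≈ -0.88232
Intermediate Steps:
(p + 30622)/(-13044 - 21005) = (-580 + 30622)/(-13044 - 21005) = 30042/(-34049) = 30042*(-1/34049) = -30042/34049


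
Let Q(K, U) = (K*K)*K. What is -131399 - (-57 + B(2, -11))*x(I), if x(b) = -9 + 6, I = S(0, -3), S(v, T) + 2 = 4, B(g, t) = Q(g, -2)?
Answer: -131546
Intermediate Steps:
Q(K, U) = K**3 (Q(K, U) = K**2*K = K**3)
B(g, t) = g**3
S(v, T) = 2 (S(v, T) = -2 + 4 = 2)
I = 2
x(b) = -3
-131399 - (-57 + B(2, -11))*x(I) = -131399 - (-57 + 2**3)*(-3) = -131399 - (-57 + 8)*(-3) = -131399 - (-49)*(-3) = -131399 - 1*147 = -131399 - 147 = -131546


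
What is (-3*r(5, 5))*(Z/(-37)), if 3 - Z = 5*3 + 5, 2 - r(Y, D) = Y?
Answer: 153/37 ≈ 4.1351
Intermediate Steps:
r(Y, D) = 2 - Y
Z = -17 (Z = 3 - (5*3 + 5) = 3 - (15 + 5) = 3 - 1*20 = 3 - 20 = -17)
(-3*r(5, 5))*(Z/(-37)) = (-3*(2 - 1*5))*(-17/(-37)) = (-3*(2 - 5))*(-17*(-1/37)) = -3*(-3)*(17/37) = 9*(17/37) = 153/37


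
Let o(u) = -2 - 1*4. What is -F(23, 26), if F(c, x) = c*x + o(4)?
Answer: -592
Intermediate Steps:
o(u) = -6 (o(u) = -2 - 4 = -6)
F(c, x) = -6 + c*x (F(c, x) = c*x - 6 = -6 + c*x)
-F(23, 26) = -(-6 + 23*26) = -(-6 + 598) = -1*592 = -592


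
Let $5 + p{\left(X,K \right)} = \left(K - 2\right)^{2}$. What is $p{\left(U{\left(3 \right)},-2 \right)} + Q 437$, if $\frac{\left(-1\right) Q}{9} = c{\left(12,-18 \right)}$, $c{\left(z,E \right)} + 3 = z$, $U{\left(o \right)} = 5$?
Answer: $-35386$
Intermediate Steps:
$c{\left(z,E \right)} = -3 + z$
$p{\left(X,K \right)} = -5 + \left(-2 + K\right)^{2}$ ($p{\left(X,K \right)} = -5 + \left(K - 2\right)^{2} = -5 + \left(-2 + K\right)^{2}$)
$Q = -81$ ($Q = - 9 \left(-3 + 12\right) = \left(-9\right) 9 = -81$)
$p{\left(U{\left(3 \right)},-2 \right)} + Q 437 = \left(-5 + \left(-2 - 2\right)^{2}\right) - 35397 = \left(-5 + \left(-4\right)^{2}\right) - 35397 = \left(-5 + 16\right) - 35397 = 11 - 35397 = -35386$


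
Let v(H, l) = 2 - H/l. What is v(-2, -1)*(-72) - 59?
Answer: -59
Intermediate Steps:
v(H, l) = 2 - H/l
v(-2, -1)*(-72) - 59 = (2 - 1*(-2)/(-1))*(-72) - 59 = (2 - 1*(-2)*(-1))*(-72) - 59 = (2 - 2)*(-72) - 59 = 0*(-72) - 59 = 0 - 59 = -59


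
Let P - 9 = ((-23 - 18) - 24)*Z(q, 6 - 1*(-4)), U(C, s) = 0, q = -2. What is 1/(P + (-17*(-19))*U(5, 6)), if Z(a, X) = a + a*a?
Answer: -1/121 ≈ -0.0082645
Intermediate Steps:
Z(a, X) = a + a²
P = -121 (P = 9 + ((-23 - 18) - 24)*(-2*(1 - 2)) = 9 + (-41 - 24)*(-2*(-1)) = 9 - 65*2 = 9 - 130 = -121)
1/(P + (-17*(-19))*U(5, 6)) = 1/(-121 - 17*(-19)*0) = 1/(-121 + 323*0) = 1/(-121 + 0) = 1/(-121) = -1/121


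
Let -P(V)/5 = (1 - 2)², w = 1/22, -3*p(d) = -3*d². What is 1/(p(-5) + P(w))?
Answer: 1/20 ≈ 0.050000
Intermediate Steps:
p(d) = d² (p(d) = -(-1)*d² = d²)
w = 1/22 ≈ 0.045455
P(V) = -5 (P(V) = -5*(1 - 2)² = -5*(-1)² = -5*1 = -5)
1/(p(-5) + P(w)) = 1/((-5)² - 5) = 1/(25 - 5) = 1/20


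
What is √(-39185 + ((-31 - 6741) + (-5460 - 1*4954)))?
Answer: I*√56371 ≈ 237.43*I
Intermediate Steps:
√(-39185 + ((-31 - 6741) + (-5460 - 1*4954))) = √(-39185 + (-6772 + (-5460 - 4954))) = √(-39185 + (-6772 - 10414)) = √(-39185 - 17186) = √(-56371) = I*√56371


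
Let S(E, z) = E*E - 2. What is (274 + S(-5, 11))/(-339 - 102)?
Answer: -33/49 ≈ -0.67347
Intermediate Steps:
S(E, z) = -2 + E² (S(E, z) = E² - 2 = -2 + E²)
(274 + S(-5, 11))/(-339 - 102) = (274 + (-2 + (-5)²))/(-339 - 102) = (274 + (-2 + 25))/(-441) = (274 + 23)*(-1/441) = 297*(-1/441) = -33/49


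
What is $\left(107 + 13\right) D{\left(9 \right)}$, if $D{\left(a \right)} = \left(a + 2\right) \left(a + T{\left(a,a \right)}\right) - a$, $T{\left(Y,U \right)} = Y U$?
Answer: $117720$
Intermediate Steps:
$T{\left(Y,U \right)} = U Y$
$D{\left(a \right)} = - a + \left(2 + a\right) \left(a + a^{2}\right)$ ($D{\left(a \right)} = \left(a + 2\right) \left(a + a a\right) - a = \left(2 + a\right) \left(a + a^{2}\right) - a = - a + \left(2 + a\right) \left(a + a^{2}\right)$)
$\left(107 + 13\right) D{\left(9 \right)} = \left(107 + 13\right) 9 \left(1 + 9^{2} + 3 \cdot 9\right) = 120 \cdot 9 \left(1 + 81 + 27\right) = 120 \cdot 9 \cdot 109 = 120 \cdot 981 = 117720$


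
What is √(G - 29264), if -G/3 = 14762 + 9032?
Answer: 7*I*√2054 ≈ 317.25*I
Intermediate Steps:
G = -71382 (G = -3*(14762 + 9032) = -3*23794 = -71382)
√(G - 29264) = √(-71382 - 29264) = √(-100646) = 7*I*√2054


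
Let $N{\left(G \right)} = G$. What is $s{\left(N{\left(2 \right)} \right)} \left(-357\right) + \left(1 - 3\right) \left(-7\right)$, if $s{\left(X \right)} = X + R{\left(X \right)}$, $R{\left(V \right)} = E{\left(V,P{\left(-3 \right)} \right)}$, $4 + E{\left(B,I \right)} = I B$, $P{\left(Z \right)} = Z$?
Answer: $2870$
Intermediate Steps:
$E{\left(B,I \right)} = -4 + B I$ ($E{\left(B,I \right)} = -4 + I B = -4 + B I$)
$R{\left(V \right)} = -4 - 3 V$ ($R{\left(V \right)} = -4 + V \left(-3\right) = -4 - 3 V$)
$s{\left(X \right)} = -4 - 2 X$ ($s{\left(X \right)} = X - \left(4 + 3 X\right) = -4 - 2 X$)
$s{\left(N{\left(2 \right)} \right)} \left(-357\right) + \left(1 - 3\right) \left(-7\right) = \left(-4 - 4\right) \left(-357\right) + \left(1 - 3\right) \left(-7\right) = \left(-4 - 4\right) \left(-357\right) - -14 = \left(-8\right) \left(-357\right) + 14 = 2856 + 14 = 2870$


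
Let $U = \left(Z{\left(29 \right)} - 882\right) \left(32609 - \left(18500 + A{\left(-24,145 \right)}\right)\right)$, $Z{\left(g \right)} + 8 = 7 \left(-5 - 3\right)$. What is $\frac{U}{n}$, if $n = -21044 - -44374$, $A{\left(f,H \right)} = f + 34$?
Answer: $- \frac{6668827}{11665} \approx -571.7$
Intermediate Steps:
$Z{\left(g \right)} = -64$ ($Z{\left(g \right)} = -8 + 7 \left(-5 - 3\right) = -8 + 7 \left(-8\right) = -8 - 56 = -64$)
$A{\left(f,H \right)} = 34 + f$
$n = 23330$ ($n = -21044 + 44374 = 23330$)
$U = -13337654$ ($U = \left(-64 - 882\right) \left(32609 - 18510\right) = - 946 \left(32609 - 18510\right) = \left(-946\right) 14099 = -13337654$)
$\frac{U}{n} = - \frac{13337654}{23330} = \left(-13337654\right) \frac{1}{23330} = - \frac{6668827}{11665}$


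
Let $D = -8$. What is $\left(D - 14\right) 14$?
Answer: $-308$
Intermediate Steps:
$\left(D - 14\right) 14 = \left(-8 - 14\right) 14 = \left(-22\right) 14 = -308$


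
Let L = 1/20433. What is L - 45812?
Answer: -936076595/20433 ≈ -45812.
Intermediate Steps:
L = 1/20433 ≈ 4.8940e-5
L - 45812 = 1/20433 - 45812 = -936076595/20433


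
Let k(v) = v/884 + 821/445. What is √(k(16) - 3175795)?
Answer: I*√30715442418030630/98345 ≈ 1782.1*I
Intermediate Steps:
k(v) = 821/445 + v/884 (k(v) = v*(1/884) + 821*(1/445) = v/884 + 821/445 = 821/445 + v/884)
√(k(16) - 3175795) = √((821/445 + (1/884)*16) - 3175795) = √((821/445 + 4/221) - 3175795) = √(183221/98345 - 3175795) = √(-312323376054/98345) = I*√30715442418030630/98345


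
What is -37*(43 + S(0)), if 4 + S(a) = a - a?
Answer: -1443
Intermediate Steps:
S(a) = -4 (S(a) = -4 + (a - a) = -4 + 0 = -4)
-37*(43 + S(0)) = -37*(43 - 4) = -37*39 = -1443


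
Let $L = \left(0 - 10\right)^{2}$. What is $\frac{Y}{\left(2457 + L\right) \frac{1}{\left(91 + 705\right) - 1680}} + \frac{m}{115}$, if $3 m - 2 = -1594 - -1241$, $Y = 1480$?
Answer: $- \frac{150755969}{294055} \approx -512.68$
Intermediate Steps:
$L = 100$ ($L = \left(-10\right)^{2} = 100$)
$m = -117$ ($m = \frac{2}{3} + \frac{-1594 - -1241}{3} = \frac{2}{3} + \frac{-1594 + 1241}{3} = \frac{2}{3} + \frac{1}{3} \left(-353\right) = \frac{2}{3} - \frac{353}{3} = -117$)
$\frac{Y}{\left(2457 + L\right) \frac{1}{\left(91 + 705\right) - 1680}} + \frac{m}{115} = \frac{1480}{\left(2457 + 100\right) \frac{1}{\left(91 + 705\right) - 1680}} - \frac{117}{115} = \frac{1480}{2557 \frac{1}{796 - 1680}} - \frac{117}{115} = \frac{1480}{2557 \frac{1}{-884}} - \frac{117}{115} = \frac{1480}{2557 \left(- \frac{1}{884}\right)} - \frac{117}{115} = \frac{1480}{- \frac{2557}{884}} - \frac{117}{115} = 1480 \left(- \frac{884}{2557}\right) - \frac{117}{115} = - \frac{1308320}{2557} - \frac{117}{115} = - \frac{150755969}{294055}$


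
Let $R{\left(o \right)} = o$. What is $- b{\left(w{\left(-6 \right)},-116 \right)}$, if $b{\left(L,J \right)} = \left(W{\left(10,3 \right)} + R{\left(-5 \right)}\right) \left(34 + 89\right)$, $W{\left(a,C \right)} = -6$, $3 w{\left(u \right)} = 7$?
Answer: $1353$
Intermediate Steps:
$w{\left(u \right)} = \frac{7}{3}$ ($w{\left(u \right)} = \frac{1}{3} \cdot 7 = \frac{7}{3}$)
$b{\left(L,J \right)} = -1353$ ($b{\left(L,J \right)} = \left(-6 - 5\right) \left(34 + 89\right) = \left(-11\right) 123 = -1353$)
$- b{\left(w{\left(-6 \right)},-116 \right)} = \left(-1\right) \left(-1353\right) = 1353$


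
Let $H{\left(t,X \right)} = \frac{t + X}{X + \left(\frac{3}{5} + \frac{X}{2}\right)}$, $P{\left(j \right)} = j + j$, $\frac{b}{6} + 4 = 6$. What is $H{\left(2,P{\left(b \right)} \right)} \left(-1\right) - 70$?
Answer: $- \frac{12940}{183} \approx -70.71$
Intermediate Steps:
$b = 12$ ($b = -24 + 6 \cdot 6 = -24 + 36 = 12$)
$P{\left(j \right)} = 2 j$
$H{\left(t,X \right)} = \frac{X + t}{\frac{3}{5} + \frac{3 X}{2}}$ ($H{\left(t,X \right)} = \frac{X + t}{X + \left(3 \cdot \frac{1}{5} + X \frac{1}{2}\right)} = \frac{X + t}{X + \left(\frac{3}{5} + \frac{X}{2}\right)} = \frac{X + t}{\frac{3}{5} + \frac{3 X}{2}}$)
$H{\left(2,P{\left(b \right)} \right)} \left(-1\right) - 70 = \frac{10 \left(2 \cdot 12 + 2\right)}{3 \left(2 + 5 \cdot 2 \cdot 12\right)} \left(-1\right) - 70 = \frac{10 \left(24 + 2\right)}{3 \left(2 + 5 \cdot 24\right)} \left(-1\right) - 70 = \frac{10}{3} \frac{1}{2 + 120} \cdot 26 \left(-1\right) - 70 = \frac{10}{3} \cdot \frac{1}{122} \cdot 26 \left(-1\right) - 70 = \frac{130}{183} \left(-1\right) - 70 = - \frac{130}{183} - 70 = - \frac{12940}{183}$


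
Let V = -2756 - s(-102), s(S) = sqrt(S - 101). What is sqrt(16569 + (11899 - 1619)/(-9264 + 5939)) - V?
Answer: 2756 + sqrt(7325858785)/665 + I*sqrt(203) ≈ 2884.7 + 14.248*I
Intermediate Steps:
s(S) = sqrt(-101 + S)
V = -2756 - I*sqrt(203) (V = -2756 - sqrt(-101 - 102) = -2756 - sqrt(-203) = -2756 - I*sqrt(203) ≈ -2756.0 - 14.248*I)
sqrt(16569 + (11899 - 1619)/(-9264 + 5939)) - V = sqrt(16569 + (11899 - 1619)/(-9264 + 5939)) - (-2756 - I*sqrt(203)) = sqrt(16569 + 10280/(-3325)) + (2756 + I*sqrt(203)) = sqrt(16569 + 10280*(-1/3325)) + (2756 + I*sqrt(203)) = sqrt(16569 - 2056/665) + (2756 + I*sqrt(203)) = sqrt(11016329/665) + (2756 + I*sqrt(203)) = sqrt(7325858785)/665 + (2756 + I*sqrt(203)) = 2756 + sqrt(7325858785)/665 + I*sqrt(203)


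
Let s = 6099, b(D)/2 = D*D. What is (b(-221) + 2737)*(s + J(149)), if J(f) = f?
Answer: 627417912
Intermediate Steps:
b(D) = 2*D**2 (b(D) = 2*(D*D) = 2*D**2)
(b(-221) + 2737)*(s + J(149)) = (2*(-221)**2 + 2737)*(6099 + 149) = (2*48841 + 2737)*6248 = (97682 + 2737)*6248 = 100419*6248 = 627417912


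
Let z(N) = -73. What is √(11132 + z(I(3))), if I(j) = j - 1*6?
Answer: √11059 ≈ 105.16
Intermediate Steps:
I(j) = -6 + j (I(j) = j - 6 = -6 + j)
√(11132 + z(I(3))) = √(11132 - 73) = √11059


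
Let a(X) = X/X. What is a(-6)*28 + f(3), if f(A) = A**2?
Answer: 37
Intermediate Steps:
a(X) = 1
a(-6)*28 + f(3) = 1*28 + 3**2 = 28 + 9 = 37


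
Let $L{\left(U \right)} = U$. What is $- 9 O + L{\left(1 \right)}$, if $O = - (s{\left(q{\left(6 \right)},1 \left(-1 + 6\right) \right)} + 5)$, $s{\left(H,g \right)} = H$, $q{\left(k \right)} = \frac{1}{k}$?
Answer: $\frac{95}{2} \approx 47.5$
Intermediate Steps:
$O = - \frac{31}{6}$ ($O = - (\frac{1}{6} + 5) = \left(-1\right) \frac{31}{6} = - \frac{31}{6} \approx -5.1667$)
$- 9 O + L{\left(1 \right)} = \left(-9\right) \left(- \frac{31}{6}\right) + 1 = \frac{93}{2} + 1 = \frac{95}{2}$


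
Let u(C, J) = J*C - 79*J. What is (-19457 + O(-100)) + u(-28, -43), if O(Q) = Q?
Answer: -14956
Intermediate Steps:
u(C, J) = -79*J + C*J (u(C, J) = C*J - 79*J = -79*J + C*J)
(-19457 + O(-100)) + u(-28, -43) = (-19457 - 100) - 43*(-79 - 28) = -19557 - 43*(-107) = -19557 + 4601 = -14956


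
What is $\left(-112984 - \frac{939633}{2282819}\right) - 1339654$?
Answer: $- \frac{3316110566155}{2282819} \approx -1.4526 \cdot 10^{6}$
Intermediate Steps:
$\left(-112984 - \frac{939633}{2282819}\right) - 1339654 = - \frac{257922961529}{2282819} - 1339654 = - \frac{3316110566155}{2282819}$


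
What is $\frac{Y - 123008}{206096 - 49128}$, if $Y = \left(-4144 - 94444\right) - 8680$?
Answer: $- \frac{57569}{39242} \approx -1.467$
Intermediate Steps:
$Y = -107268$ ($Y = -98588 - 8680 = -107268$)
$\frac{Y - 123008}{206096 - 49128} = \frac{-107268 - 123008}{206096 - 49128} = \frac{-107268 - 123008}{156968} = \left(-230276\right) \frac{1}{156968} = - \frac{57569}{39242}$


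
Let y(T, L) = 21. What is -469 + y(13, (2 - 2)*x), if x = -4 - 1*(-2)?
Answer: -448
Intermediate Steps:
x = -2 (x = -4 + 2 = -2)
-469 + y(13, (2 - 2)*x) = -469 + 21 = -448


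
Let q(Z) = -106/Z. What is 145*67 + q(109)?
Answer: 1058829/109 ≈ 9714.0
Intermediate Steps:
145*67 + q(109) = 145*67 - 106/109 = 9715 - 106*1/109 = 9715 - 106/109 = 1058829/109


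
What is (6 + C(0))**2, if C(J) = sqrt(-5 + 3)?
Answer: (6 + I*sqrt(2))**2 ≈ 34.0 + 16.971*I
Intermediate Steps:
C(J) = I*sqrt(2) (C(J) = sqrt(-2) = I*sqrt(2))
(6 + C(0))**2 = (6 + I*sqrt(2))**2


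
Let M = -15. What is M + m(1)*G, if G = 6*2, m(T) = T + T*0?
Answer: -3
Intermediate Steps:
m(T) = T (m(T) = T + 0 = T)
G = 12
M + m(1)*G = -15 + 1*12 = -15 + 12 = -3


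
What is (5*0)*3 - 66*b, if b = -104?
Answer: 6864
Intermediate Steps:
(5*0)*3 - 66*b = (5*0)*3 - 66*(-104) = 0*3 + 6864 = 0 + 6864 = 6864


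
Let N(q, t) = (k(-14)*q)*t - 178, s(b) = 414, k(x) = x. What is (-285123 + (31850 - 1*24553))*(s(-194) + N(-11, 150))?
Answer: -6483347536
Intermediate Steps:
N(q, t) = -178 - 14*q*t (N(q, t) = (-14*q)*t - 178 = -14*q*t - 178 = -178 - 14*q*t)
(-285123 + (31850 - 1*24553))*(s(-194) + N(-11, 150)) = (-285123 + (31850 - 1*24553))*(414 + (-178 - 14*(-11)*150)) = (-285123 + (31850 - 24553))*(414 + (-178 + 23100)) = (-285123 + 7297)*(414 + 22922) = -277826*23336 = -6483347536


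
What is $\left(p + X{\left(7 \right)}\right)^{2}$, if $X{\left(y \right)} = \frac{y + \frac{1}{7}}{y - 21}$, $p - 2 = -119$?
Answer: $\frac{33154564}{2401} \approx 13809.0$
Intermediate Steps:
$p = -117$ ($p = 2 - 119 = -117$)
$X{\left(y \right)} = \frac{\frac{1}{7} + y}{-21 + y}$ ($X{\left(y \right)} = \frac{y + \frac{1}{7}}{-21 + y} = \frac{\frac{1}{7} + y}{-21 + y}$)
$\left(p + X{\left(7 \right)}\right)^{2} = \left(-117 + \frac{\frac{1}{7} + 7}{-21 + 7}\right)^{2} = \left(-117 + \frac{1}{-14} \cdot \frac{50}{7}\right)^{2} = \left(-117 - \frac{25}{49}\right)^{2} = \left(- \frac{5758}{49}\right)^{2} = \frac{33154564}{2401}$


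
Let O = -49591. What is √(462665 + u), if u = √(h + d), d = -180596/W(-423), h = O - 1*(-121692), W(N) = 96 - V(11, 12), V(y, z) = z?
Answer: √(204035265 + 42*√7712103)/21 ≈ 680.39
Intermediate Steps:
W(N) = 84 (W(N) = 96 - 1*12 = 96 - 12 = 84)
h = 72101 (h = -49591 - 1*(-121692) = -49591 + 121692 = 72101)
d = -45149/21 (d = -180596/84 = -180596*1/84 = -45149/21 ≈ -2150.0)
u = 2*√7712103/21 (u = √(72101 - 45149/21) = √(1468972/21) = 2*√7712103/21 ≈ 264.48)
√(462665 + u) = √(462665 + 2*√7712103/21)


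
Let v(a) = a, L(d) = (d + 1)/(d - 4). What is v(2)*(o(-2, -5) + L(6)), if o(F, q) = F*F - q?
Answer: 25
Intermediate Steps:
L(d) = (1 + d)/(-4 + d)
o(F, q) = F**2 - q
v(2)*(o(-2, -5) + L(6)) = 2*(((-2)**2 - 1*(-5)) + (1 + 6)/(-4 + 6)) = 2*((4 + 5) + 7/2) = 2*(9 + (1/2)*7) = 2*(9 + 7/2) = 2*(25/2) = 25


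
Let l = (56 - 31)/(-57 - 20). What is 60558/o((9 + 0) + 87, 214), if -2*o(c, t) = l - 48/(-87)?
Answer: -90150676/169 ≈ -5.3344e+5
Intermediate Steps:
l = -25/77 (l = 25/(-77) = 25*(-1/77) = -25/77 ≈ -0.32468)
o(c, t) = -507/4466 (o(c, t) = -(-25/77 - 48/(-87))/2 = -(-25/77 - 48*(-1)/87)/2 = -(-25/77 - 1*(-16/29))/2 = -(-25/77 + 16/29)/2 = -½*507/2233 = -507/4466)
60558/o((9 + 0) + 87, 214) = 60558/(-507/4466) = 60558*(-4466/507) = -90150676/169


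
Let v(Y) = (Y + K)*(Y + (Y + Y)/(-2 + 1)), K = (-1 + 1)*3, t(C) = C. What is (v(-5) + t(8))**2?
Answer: 289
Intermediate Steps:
K = 0 (K = 0*3 = 0)
v(Y) = -Y**2 (v(Y) = (Y + 0)*(Y + (Y + Y)/(-2 + 1)) = Y*(Y + (2*Y)/(-1)) = Y*(Y + (2*Y)*(-1)) = Y*(Y - 2*Y) = Y*(-Y) = -Y**2)
(v(-5) + t(8))**2 = (-1*(-5)**2 + 8)**2 = (-1*25 + 8)**2 = (-25 + 8)**2 = (-17)**2 = 289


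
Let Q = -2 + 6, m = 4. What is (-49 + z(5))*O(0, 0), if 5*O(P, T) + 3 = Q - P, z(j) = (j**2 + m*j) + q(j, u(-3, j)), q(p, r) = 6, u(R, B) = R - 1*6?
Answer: 2/5 ≈ 0.40000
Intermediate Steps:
u(R, B) = -6 + R (u(R, B) = R - 6 = -6 + R)
Q = 4
z(j) = 6 + j**2 + 4*j (z(j) = (j**2 + 4*j) + 6 = 6 + j**2 + 4*j)
O(P, T) = 1/5 - P/5 (O(P, T) = -3/5 + (4 - P)/5 = -3/5 + (4/5 - P/5) = 1/5 - P/5)
(-49 + z(5))*O(0, 0) = (-49 + (6 + 5**2 + 4*5))*(1/5 - 1/5*0) = (-49 + (6 + 25 + 20))*(1/5 + 0) = (-49 + 51)*(1/5) = 2*(1/5) = 2/5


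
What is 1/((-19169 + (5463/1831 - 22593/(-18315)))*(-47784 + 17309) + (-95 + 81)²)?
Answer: 2235651/1305725152277401 ≈ 1.7122e-9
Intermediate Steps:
1/((-19169 + (5463/1831 - 22593/(-18315)))*(-47784 + 17309) + (-95 + 81)²) = 1/((-19169 + (5463*(1/1831) - 22593*(-1/18315)))*(-30475) + (-14)²) = 1/((-19169 + (5463/1831 + 7531/6105))*(-30475) + 196) = 1/((-19169 + 47140876/11178255)*(-30475) + 196) = 1/(-214228829219/11178255*(-30475) + 196) = 1/(1305724714089805/2235651 + 196) = 1/(1305725152277401/2235651) = 2235651/1305725152277401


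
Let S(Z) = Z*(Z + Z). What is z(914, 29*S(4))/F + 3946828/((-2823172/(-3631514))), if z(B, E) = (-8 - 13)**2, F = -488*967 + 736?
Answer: 1688279492085706967/332541429880 ≈ 5.0769e+6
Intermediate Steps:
S(Z) = 2*Z**2 (S(Z) = Z*(2*Z) = 2*Z**2)
F = -471160 (F = -471896 + 736 = -471160)
z(B, E) = 441 (z(B, E) = (-21)**2 = 441)
z(914, 29*S(4))/F + 3946828/((-2823172/(-3631514))) = 441/(-471160) + 3946828/((-2823172/(-3631514))) = 441*(-1/471160) + 3946828/((-2823172*(-1/3631514))) = -441/471160 + 3946828/(1411586/1815757) = -441/471160 + 3946828*(1815757/1411586) = -441/471160 + 3583240284398/705793 = 1688279492085706967/332541429880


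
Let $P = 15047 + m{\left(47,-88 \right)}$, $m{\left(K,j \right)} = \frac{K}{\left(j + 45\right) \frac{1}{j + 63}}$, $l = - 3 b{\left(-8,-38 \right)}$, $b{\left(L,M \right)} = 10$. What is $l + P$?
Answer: $\frac{646906}{43} \approx 15044.0$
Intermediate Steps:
$l = -30$ ($l = \left(-3\right) 10 = -30$)
$m{\left(K,j \right)} = \frac{K \left(63 + j\right)}{45 + j}$ ($m{\left(K,j \right)} = \frac{K}{\left(45 + j\right) \frac{1}{63 + j}} = \frac{K}{\frac{1}{63 + j} \left(45 + j\right)} = K \frac{63 + j}{45 + j} = \frac{K \left(63 + j\right)}{45 + j}$)
$P = \frac{648196}{43}$ ($P = 15047 + \frac{47 \left(63 - 88\right)}{45 - 88} = 15047 + 47 \frac{1}{-43} \left(-25\right) = 15047 + 47 \left(- \frac{1}{43}\right) \left(-25\right) = 15047 + \frac{1175}{43} = \frac{648196}{43} \approx 15074.0$)
$l + P = -30 + \frac{648196}{43} = \frac{646906}{43}$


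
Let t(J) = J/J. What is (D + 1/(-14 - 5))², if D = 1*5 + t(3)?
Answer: 12769/361 ≈ 35.371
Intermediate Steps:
t(J) = 1
D = 6 (D = 1*5 + 1 = 5 + 1 = 6)
(D + 1/(-14 - 5))² = (6 + 1/(-14 - 5))² = (6 + 1/(-19))² = (6 - 1/19)² = (113/19)² = 12769/361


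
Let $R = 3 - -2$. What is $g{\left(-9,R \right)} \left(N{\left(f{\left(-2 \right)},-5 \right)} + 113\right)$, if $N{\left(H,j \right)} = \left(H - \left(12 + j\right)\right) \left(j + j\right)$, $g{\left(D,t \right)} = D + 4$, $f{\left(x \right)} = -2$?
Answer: $-1015$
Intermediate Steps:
$R = 5$ ($R = 3 + 2 = 5$)
$g{\left(D,t \right)} = 4 + D$
$N{\left(H,j \right)} = 2 j \left(-12 + H - j\right)$ ($N{\left(H,j \right)} = \left(-12 + H - j\right) 2 j = 2 j \left(-12 + H - j\right)$)
$g{\left(-9,R \right)} \left(N{\left(f{\left(-2 \right)},-5 \right)} + 113\right) = \left(4 - 9\right) \left(2 \left(-5\right) \left(-12 - 2 - -5\right) + 113\right) = - 5 \left(2 \left(-5\right) \left(-12 - 2 + 5\right) + 113\right) = - 5 \left(2 \left(-5\right) \left(-9\right) + 113\right) = - 5 \left(90 + 113\right) = \left(-5\right) 203 = -1015$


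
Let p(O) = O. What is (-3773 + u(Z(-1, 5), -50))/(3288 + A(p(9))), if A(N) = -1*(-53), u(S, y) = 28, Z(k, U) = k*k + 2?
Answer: -3745/3341 ≈ -1.1209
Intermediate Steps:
Z(k, U) = 2 + k² (Z(k, U) = k² + 2 = 2 + k²)
A(N) = 53
(-3773 + u(Z(-1, 5), -50))/(3288 + A(p(9))) = (-3773 + 28)/(3288 + 53) = -3745/3341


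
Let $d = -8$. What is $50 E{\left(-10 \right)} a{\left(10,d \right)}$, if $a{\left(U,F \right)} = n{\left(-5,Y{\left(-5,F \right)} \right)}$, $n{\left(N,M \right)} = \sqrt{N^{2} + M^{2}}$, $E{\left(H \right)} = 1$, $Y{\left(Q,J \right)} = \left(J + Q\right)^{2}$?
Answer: $50 \sqrt{28586} \approx 8453.7$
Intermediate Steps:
$n{\left(N,M \right)} = \sqrt{M^{2} + N^{2}}$
$a{\left(U,F \right)} = \sqrt{25 + \left(-5 + F\right)^{4}}$ ($a{\left(U,F \right)} = \sqrt{\left(\left(F - 5\right)^{2}\right)^{2} + \left(-5\right)^{2}} = \sqrt{\left(\left(-5 + F\right)^{2}\right)^{2} + 25} = \sqrt{\left(-5 + F\right)^{4} + 25} = \sqrt{25 + \left(-5 + F\right)^{4}}$)
$50 E{\left(-10 \right)} a{\left(10,d \right)} = 50 \cdot 1 \sqrt{25 + \left(-5 - 8\right)^{4}} = 50 \sqrt{25 + \left(-13\right)^{4}} = 50 \sqrt{25 + 28561} = 50 \sqrt{28586}$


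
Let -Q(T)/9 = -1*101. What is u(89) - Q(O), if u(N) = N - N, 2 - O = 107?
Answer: -909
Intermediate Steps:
O = -105 (O = 2 - 1*107 = 2 - 107 = -105)
Q(T) = 909 (Q(T) = -(-9)*101 = -9*(-101) = 909)
u(N) = 0
u(89) - Q(O) = 0 - 1*909 = 0 - 909 = -909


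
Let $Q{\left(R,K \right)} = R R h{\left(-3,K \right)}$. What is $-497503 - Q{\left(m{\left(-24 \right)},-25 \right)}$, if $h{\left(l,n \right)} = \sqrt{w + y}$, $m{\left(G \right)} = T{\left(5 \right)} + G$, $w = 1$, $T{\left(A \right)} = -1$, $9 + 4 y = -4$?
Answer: $-497503 - \frac{1875 i}{2} \approx -4.975 \cdot 10^{5} - 937.5 i$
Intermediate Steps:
$y = - \frac{13}{4}$ ($y = - \frac{9}{4} + \frac{1}{4} \left(-4\right) = - \frac{9}{4} - 1 = - \frac{13}{4} \approx -3.25$)
$m{\left(G \right)} = -1 + G$
$h{\left(l,n \right)} = \frac{3 i}{2}$ ($h{\left(l,n \right)} = \sqrt{1 - \frac{13}{4}} = \sqrt{- \frac{9}{4}} = \frac{3 i}{2}$)
$Q{\left(R,K \right)} = \frac{3 i R^{2}}{2}$ ($Q{\left(R,K \right)} = R R \frac{3 i}{2} = R^{2} \frac{3 i}{2} = \frac{3 i R^{2}}{2}$)
$-497503 - Q{\left(m{\left(-24 \right)},-25 \right)} = -497503 - \frac{3 i \left(-1 - 24\right)^{2}}{2} = -497503 - \frac{3 i \left(-25\right)^{2}}{2} = -497503 - \frac{3}{2} i 625 = -497503 - \frac{1875 i}{2}$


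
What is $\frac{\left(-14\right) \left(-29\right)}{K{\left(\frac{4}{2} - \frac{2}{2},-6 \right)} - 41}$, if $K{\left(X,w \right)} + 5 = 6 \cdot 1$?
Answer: $- \frac{203}{20} \approx -10.15$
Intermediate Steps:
$K{\left(X,w \right)} = 1$ ($K{\left(X,w \right)} = -5 + 6 \cdot 1 = -5 + 6 = 1$)
$\frac{\left(-14\right) \left(-29\right)}{K{\left(\frac{4}{2} - \frac{2}{2},-6 \right)} - 41} = \frac{\left(-14\right) \left(-29\right)}{1 - 41} = \frac{406}{-40} = 406 \left(- \frac{1}{40}\right) = - \frac{203}{20}$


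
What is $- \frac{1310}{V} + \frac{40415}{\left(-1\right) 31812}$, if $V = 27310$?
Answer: $- \frac{114540737}{86878572} \approx -1.3184$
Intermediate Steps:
$- \frac{1310}{V} + \frac{40415}{\left(-1\right) 31812} = - \frac{1310}{27310} + \frac{40415}{\left(-1\right) 31812} = \left(-1310\right) \frac{1}{27310} + \frac{40415}{-31812} = - \frac{131}{2731} + 40415 \left(- \frac{1}{31812}\right) = - \frac{131}{2731} - \frac{40415}{31812} = - \frac{114540737}{86878572}$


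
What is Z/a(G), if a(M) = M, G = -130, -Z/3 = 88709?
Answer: 266127/130 ≈ 2047.1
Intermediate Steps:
Z = -266127 (Z = -3*88709 = -266127)
Z/a(G) = -266127/(-130) = -266127*(-1/130) = 266127/130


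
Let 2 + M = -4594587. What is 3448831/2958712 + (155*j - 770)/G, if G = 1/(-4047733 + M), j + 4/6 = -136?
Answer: 561349846522824511/2958712 ≈ 1.8973e+11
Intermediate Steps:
j = -410/3 (j = -⅔ - 136 = -410/3 ≈ -136.67)
M = -4594589 (M = -2 - 4594587 = -4594589)
G = -1/8642322 (G = 1/(-4047733 - 4594589) = 1/(-8642322) = -1/8642322 ≈ -1.1571e-7)
3448831/2958712 + (155*j - 770)/G = 3448831/2958712 + (155*(-410/3) - 770)/(-1/8642322) = 3448831*(1/2958712) + (-63550/3 - 770)*(-8642322) = 3448831/2958712 - 65860/3*(-8642322) = 3448831/2958712 + 189727775640 = 561349846522824511/2958712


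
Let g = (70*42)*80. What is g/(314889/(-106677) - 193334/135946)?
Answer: -142122652131600/2643007963 ≈ -53773.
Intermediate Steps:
g = 235200 (g = 2940*80 = 235200)
g/(314889/(-106677) - 193334/135946) = 235200/(314889/(-106677) - 193334/135946) = 235200/(314889*(-1/106677) - 193334*1/135946) = 235200/(-104963/35559 - 96667/67973) = 235200/(-10572031852/2417051907) = 235200*(-2417051907/10572031852) = -142122652131600/2643007963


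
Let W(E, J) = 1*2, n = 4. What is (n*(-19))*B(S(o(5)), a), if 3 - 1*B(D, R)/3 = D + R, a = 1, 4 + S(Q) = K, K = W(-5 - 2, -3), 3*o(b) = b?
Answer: -912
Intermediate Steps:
o(b) = b/3
W(E, J) = 2
K = 2
S(Q) = -2 (S(Q) = -4 + 2 = -2)
B(D, R) = 9 - 3*D - 3*R (B(D, R) = 9 - 3*(D + R) = 9 + (-3*D - 3*R) = 9 - 3*D - 3*R)
(n*(-19))*B(S(o(5)), a) = (4*(-19))*(9 - 3*(-2) - 3*1) = -76*(9 + 6 - 3) = -76*12 = -912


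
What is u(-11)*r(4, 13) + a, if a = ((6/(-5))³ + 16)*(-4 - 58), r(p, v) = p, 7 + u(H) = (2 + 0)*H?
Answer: -125108/125 ≈ -1000.9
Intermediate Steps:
u(H) = -7 + 2*H (u(H) = -7 + (2 + 0)*H = -7 + 2*H)
a = -110608/125 (a = ((6*(-⅕))³ + 16)*(-62) = ((-6/5)³ + 16)*(-62) = (-216/125 + 16)*(-62) = (1784/125)*(-62) = -110608/125 ≈ -884.86)
u(-11)*r(4, 13) + a = (-7 + 2*(-11))*4 - 110608/125 = (-7 - 22)*4 - 110608/125 = -29*4 - 110608/125 = -116 - 110608/125 = -125108/125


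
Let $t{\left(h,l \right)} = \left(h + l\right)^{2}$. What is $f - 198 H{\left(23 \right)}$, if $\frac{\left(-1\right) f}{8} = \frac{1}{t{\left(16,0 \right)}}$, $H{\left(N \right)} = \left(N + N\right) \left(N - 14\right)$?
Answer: $- \frac{2623105}{32} \approx -81972.0$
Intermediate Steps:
$H{\left(N \right)} = 2 N \left(-14 + N\right)$
$f = - \frac{1}{32}$ ($f = - \frac{8}{\left(16 + 0\right)^{2}} = - \frac{8}{16^{2}} = - \frac{8}{256} = \left(-8\right) \frac{1}{256} = - \frac{1}{32} \approx -0.03125$)
$f - 198 H{\left(23 \right)} = - \frac{1}{32} - 198 \cdot 2 \cdot 23 \left(-14 + 23\right) = - \frac{1}{32} - 198 \cdot 2 \cdot 23 \cdot 9 = - \frac{1}{32} - 81972 = - \frac{2623105}{32}$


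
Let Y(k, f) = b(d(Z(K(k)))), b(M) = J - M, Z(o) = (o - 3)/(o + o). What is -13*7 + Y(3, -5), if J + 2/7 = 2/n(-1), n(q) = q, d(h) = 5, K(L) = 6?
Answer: -688/7 ≈ -98.286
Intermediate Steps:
Z(o) = (-3 + o)/(2*o) (Z(o) = (-3 + o)/((2*o)) = (-3 + o)*(1/(2*o)) = (-3 + o)/(2*o))
J = -16/7 (J = -2/7 + 2/(-1) = -2/7 + 2*(-1) = -2/7 - 2 = -16/7 ≈ -2.2857)
b(M) = -16/7 - M
Y(k, f) = -51/7 (Y(k, f) = -16/7 - 1*5 = -16/7 - 5 = -51/7)
-13*7 + Y(3, -5) = -13*7 - 51/7 = -91 - 51/7 = -688/7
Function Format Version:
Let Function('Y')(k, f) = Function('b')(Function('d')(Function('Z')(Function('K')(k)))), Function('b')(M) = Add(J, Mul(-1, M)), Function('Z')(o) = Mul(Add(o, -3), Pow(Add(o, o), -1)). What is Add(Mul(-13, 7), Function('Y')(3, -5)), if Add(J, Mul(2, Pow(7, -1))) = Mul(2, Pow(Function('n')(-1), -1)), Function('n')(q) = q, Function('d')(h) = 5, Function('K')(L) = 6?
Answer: Rational(-688, 7) ≈ -98.286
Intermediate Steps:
Function('Z')(o) = Mul(Rational(1, 2), Pow(o, -1), Add(-3, o)) (Function('Z')(o) = Mul(Add(-3, o), Pow(Mul(2, o), -1)) = Mul(Add(-3, o), Mul(Rational(1, 2), Pow(o, -1))) = Mul(Rational(1, 2), Pow(o, -1), Add(-3, o)))
J = Rational(-16, 7) (J = Add(Rational(-2, 7), Mul(2, Pow(-1, -1))) = Add(Rational(-2, 7), Mul(2, -1)) = Add(Rational(-2, 7), -2) = Rational(-16, 7) ≈ -2.2857)
Function('b')(M) = Add(Rational(-16, 7), Mul(-1, M))
Function('Y')(k, f) = Rational(-51, 7) (Function('Y')(k, f) = Add(Rational(-16, 7), Mul(-1, 5)) = Add(Rational(-16, 7), -5) = Rational(-51, 7))
Add(Mul(-13, 7), Function('Y')(3, -5)) = Add(Mul(-13, 7), Rational(-51, 7)) = Add(-91, Rational(-51, 7)) = Rational(-688, 7)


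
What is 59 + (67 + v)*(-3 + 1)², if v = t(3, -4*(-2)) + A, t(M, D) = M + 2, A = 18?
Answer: 419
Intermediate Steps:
t(M, D) = 2 + M
v = 23 (v = (2 + 3) + 18 = 5 + 18 = 23)
59 + (67 + v)*(-3 + 1)² = 59 + (67 + 23)*(-3 + 1)² = 59 + 90*(-2)² = 59 + 90*4 = 59 + 360 = 419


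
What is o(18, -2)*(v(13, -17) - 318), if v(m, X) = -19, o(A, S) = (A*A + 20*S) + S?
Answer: -95034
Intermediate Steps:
o(A, S) = A² + 21*S (o(A, S) = (A² + 20*S) + S = A² + 21*S)
o(18, -2)*(v(13, -17) - 318) = (18² + 21*(-2))*(-19 - 318) = (324 - 42)*(-337) = 282*(-337) = -95034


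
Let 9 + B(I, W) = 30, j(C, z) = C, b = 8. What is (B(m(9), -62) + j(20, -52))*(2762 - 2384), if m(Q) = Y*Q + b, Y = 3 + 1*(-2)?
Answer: 15498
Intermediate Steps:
Y = 1 (Y = 3 - 2 = 1)
m(Q) = 8 + Q (m(Q) = 1*Q + 8 = Q + 8 = 8 + Q)
B(I, W) = 21 (B(I, W) = -9 + 30 = 21)
(B(m(9), -62) + j(20, -52))*(2762 - 2384) = (21 + 20)*(2762 - 2384) = 41*378 = 15498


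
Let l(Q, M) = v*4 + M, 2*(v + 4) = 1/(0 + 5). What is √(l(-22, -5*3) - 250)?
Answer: I*√7015/5 ≈ 16.751*I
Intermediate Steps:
v = -39/10 (v = -4 + 1/(2*(0 + 5)) = -4 + (½)/5 = -4 + (½)*(⅕) = -4 + ⅒ = -39/10 ≈ -3.9000)
l(Q, M) = -78/5 + M (l(Q, M) = -39/10*4 + M = -78/5 + M)
√(l(-22, -5*3) - 250) = √((-78/5 - 5*3) - 250) = √((-78/5 - 15) - 250) = √(-153/5 - 250) = √(-1403/5) = I*√7015/5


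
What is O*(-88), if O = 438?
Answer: -38544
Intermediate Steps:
O*(-88) = 438*(-88) = -38544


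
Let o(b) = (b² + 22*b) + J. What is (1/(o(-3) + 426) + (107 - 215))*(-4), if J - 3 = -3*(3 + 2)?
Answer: 154220/357 ≈ 431.99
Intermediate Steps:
J = -12 (J = 3 - 3*(3 + 2) = 3 - 3*5 = 3 - 15 = -12)
o(b) = -12 + b² + 22*b (o(b) = (b² + 22*b) - 12 = -12 + b² + 22*b)
(1/(o(-3) + 426) + (107 - 215))*(-4) = (1/((-12 + (-3)² + 22*(-3)) + 426) + (107 - 215))*(-4) = (1/((-12 + 9 - 66) + 426) - 108)*(-4) = (1/(-69 + 426) - 108)*(-4) = (1/357 - 108)*(-4) = -38555/357*(-4) = 154220/357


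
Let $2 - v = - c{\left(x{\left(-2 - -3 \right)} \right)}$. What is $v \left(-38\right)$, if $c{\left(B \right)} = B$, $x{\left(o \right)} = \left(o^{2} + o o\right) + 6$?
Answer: $-380$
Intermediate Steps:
$x{\left(o \right)} = 6 + 2 o^{2}$ ($x{\left(o \right)} = \left(o^{2} + o^{2}\right) + 6 = 2 o^{2} + 6 = 6 + 2 o^{2}$)
$v = 10$ ($v = 2 - - (6 + 2 \left(-2 - -3\right)^{2}) = 2 - - (6 + 2 \left(-2 + 3\right)^{2}) = 2 - - (6 + 2 \cdot 1^{2}) = 2 - - (6 + 2 \cdot 1) = 2 - - (6 + 2) = 2 - \left(-1\right) 8 = 2 - -8 = 2 + 8 = 10$)
$v \left(-38\right) = 10 \left(-38\right) = -380$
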